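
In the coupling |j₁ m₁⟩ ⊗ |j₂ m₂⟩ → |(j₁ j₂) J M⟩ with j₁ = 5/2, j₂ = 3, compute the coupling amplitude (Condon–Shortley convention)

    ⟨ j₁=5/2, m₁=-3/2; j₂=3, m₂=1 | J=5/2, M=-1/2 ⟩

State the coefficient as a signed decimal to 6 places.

+√(1/35) ≈ +0.169031

triangle: 3!×2!×3!/9! = 72/362880
(j±m)!: 1!×4!×4!×2!×2!×3! = 13824
prefactor² = (2J+1)×Δ×N² = 576/35
  k=2: +1/(2!×1!×2!×2!×0!×1!) = 1/8
  k=3: −1/(3!×0!×1!×1!×1!×2!) = -1/12
Σ = 1/24  ⇒  CG² = 576/35×1/24² = 1/35
CG = +√(1/35) = +0.169031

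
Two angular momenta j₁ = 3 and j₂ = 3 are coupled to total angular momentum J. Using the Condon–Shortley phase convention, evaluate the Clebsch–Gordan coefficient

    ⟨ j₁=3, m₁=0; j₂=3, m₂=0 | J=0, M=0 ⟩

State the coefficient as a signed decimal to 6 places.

j₁+j₂−J=6  J+j₁−j₂=0  J−j₁+j₂=0  j₁+j₂+J+1=7
(j₁±m₁, j₂±m₂, J±M) = (3,3,3,3,0,0)
P² = 1296/7
sum k=3..3:
  [3] −1/36 = -1/36
S = -1/36
C² = P²·S² = 1/7 ; C = -0.377964

−√(1/7) ≈ -0.377964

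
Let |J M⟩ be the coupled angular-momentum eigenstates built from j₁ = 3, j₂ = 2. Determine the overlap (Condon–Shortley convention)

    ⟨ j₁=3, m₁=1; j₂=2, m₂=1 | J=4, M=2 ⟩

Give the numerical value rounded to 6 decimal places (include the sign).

triangle: 1!×5!×3!/10! = 720/3628800
(j±m)!: 4!×2!×3!×1!×6!×2! = 414720
prefactor² = (2J+1)×Δ×N² = 5184/7
  k=0: +1/(0!×1!×2!×3!×3!×0!) = 1/72
  k=1: −1/(1!×0!×1!×2!×4!×1!) = -1/48
Σ = -1/144  ⇒  CG² = 5184/7×(-1/144)² = 1/28
CG = −√(1/28) = -0.188982

-0.188982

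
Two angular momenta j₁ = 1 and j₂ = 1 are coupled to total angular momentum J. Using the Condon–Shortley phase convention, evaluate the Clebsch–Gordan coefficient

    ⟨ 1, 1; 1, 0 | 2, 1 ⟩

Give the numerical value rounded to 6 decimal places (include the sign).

+√(1/2) = +0.707107

j₁+j₂−J=0  J+j₁−j₂=2  J−j₁+j₂=2  j₁+j₂+J+1=5
(j₁±m₁, j₂±m₂, J±M) = (2,0,1,1,3,1)
P² = 2
sum k=0..0:
  [0] +1/2 = 1/2
S = 1/2
C² = P²·S² = 1/2 ; C = +0.707107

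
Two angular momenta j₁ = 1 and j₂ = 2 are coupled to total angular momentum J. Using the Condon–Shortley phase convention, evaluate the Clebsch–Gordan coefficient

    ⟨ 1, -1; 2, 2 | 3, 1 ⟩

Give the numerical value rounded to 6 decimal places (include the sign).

+√(1/15) = +0.258199

triangle: 0!·2!·4!/7! = 48/5040
(j±m)!: 0!·2!·4!·0!·4!·2! = 2304
prefactor² = (2J+1)·Δ·N² = 768/5
  k=0: +1/(0!·0!·2!·4!·0!·0!) = 1/48
Σ = 1/48  ⇒  CG² = 768/5·1/48² = 1/15
CG = +√(1/15) = +0.258199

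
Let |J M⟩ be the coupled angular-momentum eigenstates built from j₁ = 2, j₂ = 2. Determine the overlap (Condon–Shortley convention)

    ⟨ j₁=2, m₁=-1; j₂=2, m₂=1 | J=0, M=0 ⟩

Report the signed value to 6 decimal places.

j₁+j₂−J=4  J+j₁−j₂=0  J−j₁+j₂=0  j₁+j₂+J+1=5
(j₁±m₁, j₂±m₂, J±M) = (1,3,3,1,0,0)
P² = 36/5
sum k=3..3:
  [3] −1/6 = -1/6
S = -1/6
C² = P²·S² = 1/5 ; C = -0.447214

-0.447214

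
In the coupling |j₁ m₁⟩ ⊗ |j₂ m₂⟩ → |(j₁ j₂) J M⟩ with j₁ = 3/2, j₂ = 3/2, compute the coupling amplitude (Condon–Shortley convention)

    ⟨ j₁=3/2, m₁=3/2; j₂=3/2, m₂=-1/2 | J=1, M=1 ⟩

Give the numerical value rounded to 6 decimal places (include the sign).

j₁+j₂−J=2  J+j₁−j₂=1  J−j₁+j₂=1  j₁+j₂+J+1=5
(j₁±m₁, j₂±m₂, J±M) = (3,0,1,2,2,0)
P² = 6/5
sum k=0..0:
  [0] +1/2 = 1/2
S = 1/2
C² = P²·S² = 3/10 ; C = +0.547723

+√(3/10) = +0.547723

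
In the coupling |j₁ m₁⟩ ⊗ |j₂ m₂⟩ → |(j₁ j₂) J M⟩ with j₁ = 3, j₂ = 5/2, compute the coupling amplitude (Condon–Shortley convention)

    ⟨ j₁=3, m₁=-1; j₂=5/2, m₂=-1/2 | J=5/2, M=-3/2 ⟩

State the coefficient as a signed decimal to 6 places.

+0.169031

triangle: 3!×3!×2!/9! = 72/362880
(j±m)!: 2!×4!×2!×3!×1!×4! = 13824
prefactor² = (2J+1)×Δ×N² = 576/35
  k=1: −1/(1!×2!×3!×1!×0!×1!) = -1/12
  k=2: +1/(2!×1!×2!×0!×1!×2!) = 1/8
Σ = 1/24  ⇒  CG² = 576/35×1/24² = 1/35
CG = +√(1/35) = +0.169031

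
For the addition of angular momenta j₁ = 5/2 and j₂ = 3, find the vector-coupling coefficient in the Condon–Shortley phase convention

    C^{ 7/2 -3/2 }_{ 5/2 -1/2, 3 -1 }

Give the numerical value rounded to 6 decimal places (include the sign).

j₁+j₂−J=2  J+j₁−j₂=3  J−j₁+j₂=4  j₁+j₂+J+1=10
(j₁±m₁, j₂±m₂, J±M) = (2,3,2,4,2,5)
P² = 3072/35
sum k=0..2:
  [0] +1/48 = 1/48
  [1] −1/12 = -1/12
  [2] +1/96 = 1/96
S = -5/96
C² = P²·S² = 5/21 ; C = -0.487950

-0.487950  (= −√(5/21))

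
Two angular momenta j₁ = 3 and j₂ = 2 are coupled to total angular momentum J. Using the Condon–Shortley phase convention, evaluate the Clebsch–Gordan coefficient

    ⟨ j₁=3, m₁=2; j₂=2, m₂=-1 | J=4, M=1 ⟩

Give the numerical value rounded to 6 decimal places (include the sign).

j₁+j₂−J=1  J+j₁−j₂=5  J−j₁+j₂=3  j₁+j₂+J+1=10
(j₁±m₁, j₂±m₂, J±M) = (5,1,1,3,5,3)
P² = 6480/7
sum k=0..1:
  [0] +1/48 = 1/48
  [1] −1/720 = -1/720
S = 7/360
C² = P²·S² = 7/20 ; C = +0.591608

+√(7/20) = +0.591608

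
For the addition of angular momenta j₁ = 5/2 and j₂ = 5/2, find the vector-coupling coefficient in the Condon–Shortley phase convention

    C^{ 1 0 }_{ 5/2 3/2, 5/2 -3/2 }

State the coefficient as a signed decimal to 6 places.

j₁+j₂−J=4  J+j₁−j₂=1  J−j₁+j₂=1  j₁+j₂+J+1=7
(j₁±m₁, j₂±m₂, J±M) = (4,1,1,4,1,1)
P² = 288/35
sum k=0..1:
  [0] +1/24 = 1/24
  [1] −1/6 = -1/6
S = -1/8
C² = P²·S² = 9/70 ; C = -0.358569

-0.358569  (= −√(9/70))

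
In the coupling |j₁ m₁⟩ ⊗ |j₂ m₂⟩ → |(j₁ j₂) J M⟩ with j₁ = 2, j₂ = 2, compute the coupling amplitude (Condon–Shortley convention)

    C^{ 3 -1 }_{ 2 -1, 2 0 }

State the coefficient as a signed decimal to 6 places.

triangle: 1!×3!×3!/8! = 36/40320
(j±m)!: 1!×3!×2!×2!×2!×4! = 1152
prefactor² = (2J+1)×Δ×N² = 36/5
  k=0: +1/(0!×1!×3!×2!×0!×1!) = 1/12
  k=1: −1/(1!×0!×2!×1!×1!×2!) = -1/4
Σ = -1/6  ⇒  CG² = 36/5×(-1/6)² = 1/5
CG = −√(1/5) = -0.447214

-0.447214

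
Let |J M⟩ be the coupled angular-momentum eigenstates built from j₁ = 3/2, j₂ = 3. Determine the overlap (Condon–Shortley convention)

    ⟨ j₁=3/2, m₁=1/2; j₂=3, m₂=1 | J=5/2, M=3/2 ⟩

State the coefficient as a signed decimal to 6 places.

-0.591608  (= −√(7/20))

√[6·2!1!4!/8! · 2!1!4!2!4!1!] = √(576/35)
  +(−1)^0/∏(0,2,1,4,0,0)! = 1/48  (running 1/48)
  +(−1)^1/∏(1,1,0,3,1,1)! = -1/6  (running -7/48)
⟨..|..⟩ = √(576/35)·(-7/48) = -0.591608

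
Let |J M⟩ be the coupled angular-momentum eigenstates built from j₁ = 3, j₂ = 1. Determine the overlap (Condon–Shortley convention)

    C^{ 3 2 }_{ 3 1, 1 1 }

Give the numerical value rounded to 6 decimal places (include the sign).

√[7·1!5!1!/8! · 4!2!2!0!5!1!] = √(240)
  +(−1)^1/∏(1,0,1,1,4,0)! = -1/24  (running -1/24)
⟨..|..⟩ = √(240)·(-1/24) = -0.645497

-0.645497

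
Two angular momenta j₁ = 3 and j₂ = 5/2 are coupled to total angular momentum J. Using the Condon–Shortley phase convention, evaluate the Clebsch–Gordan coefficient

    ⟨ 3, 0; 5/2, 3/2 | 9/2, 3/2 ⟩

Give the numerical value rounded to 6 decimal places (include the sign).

triangle: 1!·5!·4!/11! = 2880/39916800
(j±m)!: 3!·3!·4!·1!·6!·3! = 3732480
prefactor² = (2J+1)·Δ·N² = 207360/77
  k=0: +1/(0!·1!·3!·4!·2!·0!) = 1/288
  k=1: −1/(1!·0!·2!·3!·3!·1!) = -1/72
Σ = -1/96  ⇒  CG² = 207360/77·(-1/96)² = 45/154
CG = −√(45/154) = -0.540562

−√(45/154) = -0.540562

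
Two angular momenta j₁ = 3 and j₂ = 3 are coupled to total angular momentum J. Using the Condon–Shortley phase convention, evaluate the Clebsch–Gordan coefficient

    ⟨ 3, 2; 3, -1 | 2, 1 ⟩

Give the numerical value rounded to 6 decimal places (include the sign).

j₁+j₂−J=4  J+j₁−j₂=2  J−j₁+j₂=2  j₁+j₂+J+1=9
(j₁±m₁, j₂±m₂, J±M) = (5,1,2,4,3,1)
P² = 320/7
sum k=0..1:
  [0] +1/48 = 1/48
  [1] −1/12 = -1/12
S = -1/16
C² = P²·S² = 5/28 ; C = -0.422577

−√(5/28) = -0.422577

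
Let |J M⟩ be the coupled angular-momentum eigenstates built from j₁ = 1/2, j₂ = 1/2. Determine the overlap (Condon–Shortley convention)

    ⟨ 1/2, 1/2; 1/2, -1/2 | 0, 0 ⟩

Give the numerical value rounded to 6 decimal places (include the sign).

√[1·1!0!0!/2! · 1!0!0!1!0!0!] = √(1/2)
  +(−1)^0/∏(0,1,0,0,0,0)! = 1  (running 1)
⟨..|..⟩ = √(1/2)·(1) = +0.707107

+0.707107  (= +√(1/2))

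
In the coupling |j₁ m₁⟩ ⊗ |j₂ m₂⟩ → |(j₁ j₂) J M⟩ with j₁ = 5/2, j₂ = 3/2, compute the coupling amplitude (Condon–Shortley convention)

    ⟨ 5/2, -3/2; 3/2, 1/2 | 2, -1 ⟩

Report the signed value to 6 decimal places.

j₁+j₂−J=2  J+j₁−j₂=3  J−j₁+j₂=1  j₁+j₂+J+1=7
(j₁±m₁, j₂±m₂, J±M) = (1,4,2,1,1,3)
P² = 24/7
sum k=1..2:
  [1] −1/6 = -1/6
  [2] +1/4 = 1/4
S = 1/12
C² = P²·S² = 1/42 ; C = +0.154303

+√(1/42) ≈ +0.154303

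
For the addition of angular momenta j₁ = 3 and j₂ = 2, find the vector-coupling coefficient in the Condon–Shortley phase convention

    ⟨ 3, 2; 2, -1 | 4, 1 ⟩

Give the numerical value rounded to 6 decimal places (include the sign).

+0.591608

√[9·1!5!3!/10! · 5!1!1!3!5!3!] = √(6480/7)
  +(−1)^0/∏(0,1,1,1,4,2)! = 1/48  (running 1/48)
  +(−1)^1/∏(1,0,0,0,5,3)! = -1/720  (running 7/360)
⟨..|..⟩ = √(6480/7)·(7/360) = +0.591608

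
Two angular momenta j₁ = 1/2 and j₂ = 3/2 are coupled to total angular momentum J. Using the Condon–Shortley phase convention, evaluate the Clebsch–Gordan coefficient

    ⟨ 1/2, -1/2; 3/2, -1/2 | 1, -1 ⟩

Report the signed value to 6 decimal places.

j₁+j₂−J=1  J+j₁−j₂=0  J−j₁+j₂=2  j₁+j₂+J+1=4
(j₁±m₁, j₂±m₂, J±M) = (0,1,1,2,0,2)
P² = 1
sum k=1..1:
  [1] −1/2 = -1/2
S = -1/2
C² = P²·S² = 1/4 ; C = -0.500000

−√(1/4) = -0.500000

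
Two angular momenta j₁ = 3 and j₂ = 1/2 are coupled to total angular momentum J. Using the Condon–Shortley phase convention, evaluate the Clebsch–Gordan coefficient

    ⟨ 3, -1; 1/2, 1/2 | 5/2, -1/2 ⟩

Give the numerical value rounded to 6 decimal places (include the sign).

−√(4/7) ≈ -0.755929

j₁+j₂−J=1  J+j₁−j₂=5  J−j₁+j₂=0  j₁+j₂+J+1=7
(j₁±m₁, j₂±m₂, J±M) = (2,4,1,0,2,3)
P² = 576/7
sum k=1..1:
  [1] −1/12 = -1/12
S = -1/12
C² = P²·S² = 4/7 ; C = -0.755929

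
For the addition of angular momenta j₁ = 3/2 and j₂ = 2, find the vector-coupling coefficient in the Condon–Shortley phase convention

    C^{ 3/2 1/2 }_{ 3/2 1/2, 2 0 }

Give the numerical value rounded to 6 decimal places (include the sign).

−√(1/5) = -0.447214

√[4·2!1!2!/6! · 2!1!2!2!2!1!] = √(16/45)
  +(−1)^0/∏(0,2,1,2,0,0)! = 1/4  (running 1/4)
  +(−1)^1/∏(1,1,0,1,1,1)! = -1  (running -3/4)
⟨..|..⟩ = √(16/45)·(-3/4) = -0.447214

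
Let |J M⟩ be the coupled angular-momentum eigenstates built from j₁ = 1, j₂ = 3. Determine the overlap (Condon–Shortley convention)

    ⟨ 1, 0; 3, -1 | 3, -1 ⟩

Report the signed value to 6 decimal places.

j₁+j₂−J=1  J+j₁−j₂=1  J−j₁+j₂=5  j₁+j₂+J+1=8
(j₁±m₁, j₂±m₂, J±M) = (1,1,2,4,2,4)
P² = 48
sum k=0..1:
  [0] +1/12 = 1/12
  [1] −1/24 = -1/24
S = 1/24
C² = P²·S² = 1/12 ; C = +0.288675

+0.288675  (= +√(1/12))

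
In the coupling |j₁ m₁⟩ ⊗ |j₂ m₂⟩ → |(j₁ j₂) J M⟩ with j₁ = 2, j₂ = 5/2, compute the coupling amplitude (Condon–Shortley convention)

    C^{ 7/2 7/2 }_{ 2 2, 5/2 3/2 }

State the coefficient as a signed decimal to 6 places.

triangle: 1!*3!*4!/9! = 144/362880
(j±m)!: 4!*0!*4!*1!*7!*0! = 2903040
prefactor² = (2J+1)*Δ*N² = 9216
  k=0: +1/(0!*1!*0!*4!*3!*0!) = 1/144
Σ = 1/144  ⇒  CG² = 9216*1/144² = 4/9
CG = +√(4/9) = +0.666667

+√(4/9) = +0.666667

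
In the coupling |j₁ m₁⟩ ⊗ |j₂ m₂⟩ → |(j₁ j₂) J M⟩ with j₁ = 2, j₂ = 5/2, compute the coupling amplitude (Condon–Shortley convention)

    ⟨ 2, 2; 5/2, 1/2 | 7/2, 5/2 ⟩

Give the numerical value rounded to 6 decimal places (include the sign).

triangle: 1!*3!*4!/9! = 144/362880
(j±m)!: 4!*0!*3!*2!*6!*1! = 207360
prefactor² = (2J+1)*Δ*N² = 4608/7
  k=0: +1/(0!*1!*0!*3!*3!*1!) = 1/36
Σ = 1/36  ⇒  CG² = 4608/7*1/36² = 32/63
CG = +√(32/63) = +0.712697

+√(32/63) ≈ +0.712697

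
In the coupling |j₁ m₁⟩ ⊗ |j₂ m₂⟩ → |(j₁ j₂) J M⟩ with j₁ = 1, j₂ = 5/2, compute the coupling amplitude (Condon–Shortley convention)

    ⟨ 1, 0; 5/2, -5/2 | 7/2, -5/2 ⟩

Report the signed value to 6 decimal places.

+√(2/7) = +0.534522

j₁+j₂−J=0  J+j₁−j₂=2  J−j₁+j₂=5  j₁+j₂+J+1=8
(j₁±m₁, j₂±m₂, J±M) = (1,1,0,5,1,6)
P² = 28800/7
sum k=0..0:
  [0] +1/120 = 1/120
S = 1/120
C² = P²·S² = 2/7 ; C = +0.534522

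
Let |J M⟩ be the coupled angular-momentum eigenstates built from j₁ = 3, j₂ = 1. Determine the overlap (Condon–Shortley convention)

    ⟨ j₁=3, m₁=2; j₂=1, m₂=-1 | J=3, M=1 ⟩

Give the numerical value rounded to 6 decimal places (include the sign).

√[7·1!5!1!/8! · 5!1!0!2!4!2!] = √(240)
  +(−1)^0/∏(0,1,1,0,4,1)! = 1/24  (running 1/24)
⟨..|..⟩ = √(240)·(1/24) = +0.645497

+0.645497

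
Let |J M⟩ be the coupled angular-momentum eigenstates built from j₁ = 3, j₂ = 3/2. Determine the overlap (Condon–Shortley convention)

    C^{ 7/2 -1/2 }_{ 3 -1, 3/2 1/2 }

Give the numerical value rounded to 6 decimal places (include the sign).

√[8·1!5!2!/9! · 2!4!2!1!3!4!] = √(512/7)
  +(−1)^0/∏(0,1,4,2,1,0)! = 1/48  (running 1/48)
  +(−1)^1/∏(1,0,3,1,2,1)! = -1/12  (running -1/16)
⟨..|..⟩ = √(512/7)·(-1/16) = -0.534522

-0.534522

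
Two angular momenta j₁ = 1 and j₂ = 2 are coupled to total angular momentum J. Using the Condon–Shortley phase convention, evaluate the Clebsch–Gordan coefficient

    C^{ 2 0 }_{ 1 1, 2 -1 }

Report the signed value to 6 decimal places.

+√(1/2) = +0.707107

triangle: 1!·1!·3!/6! = 6/720
(j±m)!: 2!·0!·1!·3!·2!·2! = 48
prefactor² = (2J+1)·Δ·N² = 2
  k=0: +1/(0!·1!·0!·1!·1!·2!) = 1/2
Σ = 1/2  ⇒  CG² = 2·1/2² = 1/2
CG = +√(1/2) = +0.707107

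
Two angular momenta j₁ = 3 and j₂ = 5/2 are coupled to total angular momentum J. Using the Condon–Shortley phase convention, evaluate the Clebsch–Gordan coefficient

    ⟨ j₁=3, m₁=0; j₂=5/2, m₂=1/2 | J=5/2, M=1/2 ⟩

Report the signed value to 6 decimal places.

+√(8/105) = +0.276026

j₁+j₂−J=3  J+j₁−j₂=3  J−j₁+j₂=2  j₁+j₂+J+1=9
(j₁±m₁, j₂±m₂, J±M) = (3,3,3,2,3,2)
P² = 216/35
sum k=1..3:
  [1] −1/8 = -1/8
  [2] +1/4 = 1/4
  [3] −1/72 = -1/72
S = 1/9
C² = P²·S² = 8/105 ; C = +0.276026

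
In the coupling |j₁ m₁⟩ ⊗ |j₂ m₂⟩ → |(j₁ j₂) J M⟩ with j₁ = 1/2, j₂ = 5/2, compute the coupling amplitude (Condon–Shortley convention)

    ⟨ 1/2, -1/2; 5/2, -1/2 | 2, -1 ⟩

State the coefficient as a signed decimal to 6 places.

j₁+j₂−J=1  J+j₁−j₂=0  J−j₁+j₂=4  j₁+j₂+J+1=6
(j₁±m₁, j₂±m₂, J±M) = (0,1,2,3,1,3)
P² = 12
sum k=1..1:
  [1] −1/6 = -1/6
S = -1/6
C² = P²·S² = 1/3 ; C = -0.577350

-0.577350  (= −√(1/3))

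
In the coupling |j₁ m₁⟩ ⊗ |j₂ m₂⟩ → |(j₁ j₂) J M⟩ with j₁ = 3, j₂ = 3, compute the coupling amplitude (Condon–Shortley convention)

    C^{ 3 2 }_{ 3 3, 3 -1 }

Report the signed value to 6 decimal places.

+0.577350  (= +√(1/3))

triangle: 3!×3!×3!/10! = 216/3628800
(j±m)!: 6!×0!×2!×4!×5!×1! = 4147200
prefactor² = (2J+1)×Δ×N² = 1728
  k=0: +1/(0!×3!×0!×2!×3!×1!) = 1/72
Σ = 1/72  ⇒  CG² = 1728×1/72² = 1/3
CG = +√(1/3) = +0.577350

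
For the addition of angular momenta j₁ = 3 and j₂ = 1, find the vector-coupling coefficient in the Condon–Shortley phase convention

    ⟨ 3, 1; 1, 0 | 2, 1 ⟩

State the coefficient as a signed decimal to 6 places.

−√(8/21) = -0.617213

j₁+j₂−J=2  J+j₁−j₂=4  J−j₁+j₂=0  j₁+j₂+J+1=7
(j₁±m₁, j₂±m₂, J±M) = (4,2,1,1,3,1)
P² = 96/7
sum k=1..1:
  [1] −1/6 = -1/6
S = -1/6
C² = P²·S² = 8/21 ; C = -0.617213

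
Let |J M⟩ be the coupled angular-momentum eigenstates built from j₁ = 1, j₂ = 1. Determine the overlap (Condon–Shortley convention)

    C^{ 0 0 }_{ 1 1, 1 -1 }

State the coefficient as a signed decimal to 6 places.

j₁+j₂−J=2  J+j₁−j₂=0  J−j₁+j₂=0  j₁+j₂+J+1=3
(j₁±m₁, j₂±m₂, J±M) = (2,0,0,2,0,0)
P² = 4/3
sum k=0..0:
  [0] +1/2 = 1/2
S = 1/2
C² = P²·S² = 1/3 ; C = +0.577350

+√(1/3) ≈ +0.577350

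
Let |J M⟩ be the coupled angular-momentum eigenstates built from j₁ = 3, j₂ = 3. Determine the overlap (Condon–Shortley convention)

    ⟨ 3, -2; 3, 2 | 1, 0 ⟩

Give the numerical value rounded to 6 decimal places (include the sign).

j₁+j₂−J=5  J+j₁−j₂=1  J−j₁+j₂=1  j₁+j₂+J+1=8
(j₁±m₁, j₂±m₂, J±M) = (1,5,5,1,1,1)
P² = 900/7
sum k=4..5:
  [4] +1/24 = 1/24
  [5] −1/120 = -1/120
S = 1/30
C² = P²·S² = 1/7 ; C = +0.377964

+√(1/7) = +0.377964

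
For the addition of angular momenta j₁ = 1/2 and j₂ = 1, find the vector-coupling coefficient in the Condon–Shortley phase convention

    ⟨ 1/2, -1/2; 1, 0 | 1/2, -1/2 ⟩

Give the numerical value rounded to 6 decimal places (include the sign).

-0.577350

√[2·1!0!1!/3! · 0!1!1!1!0!1!] = √(1/3)
  +(−1)^1/∏(1,0,0,0,0,1)! = -1  (running -1)
⟨..|..⟩ = √(1/3)·(-1) = -0.577350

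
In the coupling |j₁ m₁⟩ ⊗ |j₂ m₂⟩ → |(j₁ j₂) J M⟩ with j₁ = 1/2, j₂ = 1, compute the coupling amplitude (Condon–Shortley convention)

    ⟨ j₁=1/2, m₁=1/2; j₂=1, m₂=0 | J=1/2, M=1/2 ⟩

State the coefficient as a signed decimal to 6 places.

√[2·1!0!1!/3! · 1!0!1!1!1!0!] = √(1/3)
  +(−1)^0/∏(0,1,0,1,0,0)! = 1  (running 1)
⟨..|..⟩ = √(1/3)·(1) = +0.577350

+√(1/3) = +0.577350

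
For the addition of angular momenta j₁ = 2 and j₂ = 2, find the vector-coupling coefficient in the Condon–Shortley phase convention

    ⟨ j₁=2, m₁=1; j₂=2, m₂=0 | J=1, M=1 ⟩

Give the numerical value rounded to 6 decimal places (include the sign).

√[3·3!1!1!/6! · 3!1!2!2!2!0!] = √(6/5)
  +(−1)^1/∏(1,2,0,1,1,0)! = -1/2  (running -1/2)
⟨..|..⟩ = √(6/5)·(-1/2) = -0.547723

−√(3/10) = -0.547723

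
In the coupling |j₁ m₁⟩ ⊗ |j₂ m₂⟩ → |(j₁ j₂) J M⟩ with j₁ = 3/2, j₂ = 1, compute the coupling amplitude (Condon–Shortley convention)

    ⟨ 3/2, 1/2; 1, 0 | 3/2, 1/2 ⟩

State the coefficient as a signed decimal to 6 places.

+√(1/15) = +0.258199

j₁+j₂−J=1  J+j₁−j₂=2  J−j₁+j₂=1  j₁+j₂+J+1=5
(j₁±m₁, j₂±m₂, J±M) = (2,1,1,1,2,1)
P² = 4/15
sum k=0..1:
  [0] +1/1 = 1
  [1] −1/2 = -1/2
S = 1/2
C² = P²·S² = 1/15 ; C = +0.258199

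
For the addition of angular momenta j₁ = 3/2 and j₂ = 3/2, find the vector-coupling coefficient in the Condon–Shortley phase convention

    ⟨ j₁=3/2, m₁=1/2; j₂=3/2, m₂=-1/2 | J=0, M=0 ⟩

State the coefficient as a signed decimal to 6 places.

-0.500000

√[1·3!0!0!/4! · 2!1!1!2!0!0!] = √(1)
  +(−1)^1/∏(1,2,0,0,0,0)! = -1/2  (running -1/2)
⟨..|..⟩ = √(1)·(-1/2) = -0.500000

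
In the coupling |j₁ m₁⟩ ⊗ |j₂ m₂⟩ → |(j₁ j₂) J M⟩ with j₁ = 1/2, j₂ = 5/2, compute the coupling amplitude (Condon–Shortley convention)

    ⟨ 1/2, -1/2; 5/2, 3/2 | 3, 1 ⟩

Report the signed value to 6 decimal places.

√[7·0!1!5!/7! · 0!1!4!1!4!2!] = √(192)
  +(−1)^0/∏(0,0,1,4,0,1)! = 1/24  (running 1/24)
⟨..|..⟩ = √(192)·(1/24) = +0.577350

+0.577350  (= +√(1/3))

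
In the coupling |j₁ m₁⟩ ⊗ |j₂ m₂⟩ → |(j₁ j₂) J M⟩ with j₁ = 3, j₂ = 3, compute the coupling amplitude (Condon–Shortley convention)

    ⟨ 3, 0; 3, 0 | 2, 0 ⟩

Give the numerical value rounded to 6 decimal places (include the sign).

√[5·4!2!2!/9! · 3!3!3!3!2!2!] = √(48/7)
  +(−1)^1/∏(1,3,2,2,0,0)! = -1/24  (running -1/24)
  +(−1)^2/∏(2,2,1,1,1,1)! = 1/4  (running 5/24)
  +(−1)^3/∏(3,1,0,0,2,2)! = -1/24  (running 1/6)
⟨..|..⟩ = √(48/7)·(1/6) = +0.436436

+0.436436  (= +√(4/21))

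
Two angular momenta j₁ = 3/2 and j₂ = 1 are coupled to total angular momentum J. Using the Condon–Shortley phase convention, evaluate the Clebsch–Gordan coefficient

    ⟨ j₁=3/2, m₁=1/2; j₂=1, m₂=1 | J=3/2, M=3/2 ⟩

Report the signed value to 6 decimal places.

triangle: 1!*2!*1!/5! = 2/120
(j±m)!: 2!*1!*2!*0!*3!*0! = 24
prefactor² = (2J+1)*Δ*N² = 8/5
  k=1: −1/(1!*0!*0!*1!*2!*0!) = -1/2
Σ = -1/2  ⇒  CG² = 8/5*(-1/2)² = 2/5
CG = −√(2/5) = -0.632456

-0.632456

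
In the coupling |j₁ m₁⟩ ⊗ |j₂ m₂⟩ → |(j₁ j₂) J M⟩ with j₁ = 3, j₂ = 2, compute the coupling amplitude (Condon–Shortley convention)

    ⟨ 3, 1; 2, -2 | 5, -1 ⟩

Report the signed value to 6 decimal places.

triangle: 0!*6!*4!/11! = 17280/39916800
(j±m)!: 4!*2!*0!*4!*4!*6! = 19906560
prefactor² = (2J+1)*Δ*N² = 663552/7
  k=0: +1/(0!*0!*2!*0!*4!*4!) = 1/1152
Σ = 1/1152  ⇒  CG² = 663552/7*1/1152² = 1/14
CG = +√(1/14) = +0.267261

+0.267261  (= +√(1/14))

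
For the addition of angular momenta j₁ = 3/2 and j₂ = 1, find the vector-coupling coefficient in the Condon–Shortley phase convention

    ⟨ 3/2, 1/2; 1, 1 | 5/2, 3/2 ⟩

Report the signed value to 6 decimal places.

triangle: 0!*3!*2!/6! = 12/720
(j±m)!: 2!*1!*2!*0!*4!*1! = 96
prefactor² = (2J+1)*Δ*N² = 48/5
  k=0: +1/(0!*0!*1!*2!*2!*0!) = 1/4
Σ = 1/4  ⇒  CG² = 48/5*1/4² = 3/5
CG = +√(3/5) = +0.774597

+√(3/5) = +0.774597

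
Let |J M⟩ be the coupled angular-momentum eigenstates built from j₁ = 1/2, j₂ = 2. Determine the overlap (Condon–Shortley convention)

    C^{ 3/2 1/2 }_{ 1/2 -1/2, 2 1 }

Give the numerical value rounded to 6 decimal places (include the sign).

−√(3/5) = -0.774597

√[4·1!0!3!/5! · 0!1!3!1!2!1!] = √(12/5)
  +(−1)^1/∏(1,0,0,2,0,1)! = -1/2  (running -1/2)
⟨..|..⟩ = √(12/5)·(-1/2) = -0.774597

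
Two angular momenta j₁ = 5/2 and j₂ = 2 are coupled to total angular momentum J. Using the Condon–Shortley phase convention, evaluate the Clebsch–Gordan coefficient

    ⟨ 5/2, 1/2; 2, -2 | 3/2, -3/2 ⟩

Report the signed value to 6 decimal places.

triangle: 3!*2!*1!/7! = 12/5040
(j±m)!: 3!*2!*0!*4!*0!*3! = 1728
prefactor² = (2J+1)*Δ*N² = 576/35
  k=0: +1/(0!*3!*2!*0!*0!*1!) = 1/12
Σ = 1/12  ⇒  CG² = 576/35*1/12² = 4/35
CG = +√(4/35) = +0.338062

+√(4/35) ≈ +0.338062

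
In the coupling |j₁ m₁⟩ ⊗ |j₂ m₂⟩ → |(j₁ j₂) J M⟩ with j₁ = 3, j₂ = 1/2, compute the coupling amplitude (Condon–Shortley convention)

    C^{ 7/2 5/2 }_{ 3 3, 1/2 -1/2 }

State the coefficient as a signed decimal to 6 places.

+√(1/7) ≈ +0.377964

√[8·0!6!1!/8! · 6!0!0!1!6!1!] = √(518400/7)
  +(−1)^0/∏(0,0,0,0,6,1)! = 1/720  (running 1/720)
⟨..|..⟩ = √(518400/7)·(1/720) = +0.377964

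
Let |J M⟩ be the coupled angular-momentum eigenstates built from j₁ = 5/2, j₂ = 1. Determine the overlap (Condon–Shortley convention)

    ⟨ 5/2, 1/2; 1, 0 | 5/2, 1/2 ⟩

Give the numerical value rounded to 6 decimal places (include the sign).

√[6·1!4!1!/7! · 3!2!1!1!3!2!] = √(144/35)
  +(−1)^0/∏(0,1,2,1,2,0)! = 1/4  (running 1/4)
  +(−1)^1/∏(1,0,1,0,3,1)! = -1/6  (running 1/12)
⟨..|..⟩ = √(144/35)·(1/12) = +0.169031

+0.169031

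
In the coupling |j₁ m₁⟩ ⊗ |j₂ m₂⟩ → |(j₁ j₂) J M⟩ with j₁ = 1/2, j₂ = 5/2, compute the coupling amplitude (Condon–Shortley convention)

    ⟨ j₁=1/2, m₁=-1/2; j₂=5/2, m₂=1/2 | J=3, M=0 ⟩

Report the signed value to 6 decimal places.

+0.707107  (= +√(1/2))

j₁+j₂−J=0  J+j₁−j₂=1  J−j₁+j₂=5  j₁+j₂+J+1=7
(j₁±m₁, j₂±m₂, J±M) = (0,1,3,2,3,3)
P² = 72
sum k=0..0:
  [0] +1/12 = 1/12
S = 1/12
C² = P²·S² = 1/2 ; C = +0.707107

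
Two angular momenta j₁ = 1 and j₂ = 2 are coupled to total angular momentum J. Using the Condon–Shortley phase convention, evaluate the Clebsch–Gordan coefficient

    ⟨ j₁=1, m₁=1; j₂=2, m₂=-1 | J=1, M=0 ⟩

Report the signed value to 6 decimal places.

+√(3/10) ≈ +0.547723

triangle: 2!*0!*2!/5! = 4/120
(j±m)!: 2!*0!*1!*3!*1!*1! = 12
prefactor² = (2J+1)*Δ*N² = 6/5
  k=0: +1/(0!*2!*0!*1!*0!*1!) = 1/2
Σ = 1/2  ⇒  CG² = 6/5*1/2² = 3/10
CG = +√(3/10) = +0.547723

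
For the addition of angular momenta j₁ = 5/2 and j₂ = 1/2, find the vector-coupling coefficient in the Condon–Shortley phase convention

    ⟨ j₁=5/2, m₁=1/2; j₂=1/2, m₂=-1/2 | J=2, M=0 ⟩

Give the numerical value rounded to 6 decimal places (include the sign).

triangle: 1!*4!*0!/6! = 24/720
(j±m)!: 3!*2!*0!*1!*2!*2! = 48
prefactor² = (2J+1)*Δ*N² = 8
  k=0: +1/(0!*1!*2!*0!*2!*0!) = 1/4
Σ = 1/4  ⇒  CG² = 8*1/4² = 1/2
CG = +√(1/2) = +0.707107

+0.707107  (= +√(1/2))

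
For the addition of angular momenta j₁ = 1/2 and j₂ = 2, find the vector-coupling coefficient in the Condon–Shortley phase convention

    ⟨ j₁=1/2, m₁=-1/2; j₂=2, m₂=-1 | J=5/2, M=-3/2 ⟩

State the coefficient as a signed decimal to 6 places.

+0.894427  (= +√(4/5))

triangle: 0!×1!×4!/6! = 24/720
(j±m)!: 0!×1!×1!×3!×1!×4! = 144
prefactor² = (2J+1)×Δ×N² = 144/5
  k=0: +1/(0!×0!×1!×1!×0!×3!) = 1/6
Σ = 1/6  ⇒  CG² = 144/5×1/6² = 4/5
CG = +√(4/5) = +0.894427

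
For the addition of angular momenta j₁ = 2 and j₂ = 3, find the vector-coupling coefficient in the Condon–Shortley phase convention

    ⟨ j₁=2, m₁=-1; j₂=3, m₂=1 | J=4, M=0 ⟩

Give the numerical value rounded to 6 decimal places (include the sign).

−√(5/14) = -0.597614

triangle: 1!*3!*5!/10! = 720/3628800
(j±m)!: 1!*3!*4!*2!*4!*4! = 165888
prefactor² = (2J+1)*Δ*N² = 10368/35
  k=0: +1/(0!*1!*3!*4!*0!*1!) = 1/144
  k=1: −1/(1!*0!*2!*3!*1!*2!) = -1/24
Σ = -5/144  ⇒  CG² = 10368/35*(-5/144)² = 5/14
CG = −√(5/14) = -0.597614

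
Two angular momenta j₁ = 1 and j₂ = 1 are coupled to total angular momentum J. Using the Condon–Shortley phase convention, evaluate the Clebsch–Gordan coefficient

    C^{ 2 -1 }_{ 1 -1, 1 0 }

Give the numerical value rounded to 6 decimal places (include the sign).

j₁+j₂−J=0  J+j₁−j₂=2  J−j₁+j₂=2  j₁+j₂+J+1=5
(j₁±m₁, j₂±m₂, J±M) = (0,2,1,1,1,3)
P² = 2
sum k=0..0:
  [0] +1/2 = 1/2
S = 1/2
C² = P²·S² = 1/2 ; C = +0.707107

+0.707107  (= +√(1/2))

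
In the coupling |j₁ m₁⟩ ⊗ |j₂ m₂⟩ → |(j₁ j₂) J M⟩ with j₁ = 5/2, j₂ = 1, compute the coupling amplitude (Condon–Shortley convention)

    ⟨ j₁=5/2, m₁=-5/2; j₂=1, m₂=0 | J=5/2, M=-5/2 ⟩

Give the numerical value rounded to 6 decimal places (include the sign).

−√(5/7) ≈ -0.845154

√[6·1!4!1!/7! · 0!5!1!1!0!5!] = √(2880/7)
  +(−1)^1/∏(1,0,4,0,0,1)! = -1/24  (running -1/24)
⟨..|..⟩ = √(2880/7)·(-1/24) = -0.845154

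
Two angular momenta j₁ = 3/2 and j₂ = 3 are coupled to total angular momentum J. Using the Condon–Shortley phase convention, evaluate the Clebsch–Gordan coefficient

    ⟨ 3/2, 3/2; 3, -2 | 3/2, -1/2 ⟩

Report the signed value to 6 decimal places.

√[4·3!0!3!/7! · 3!0!1!5!1!2!] = √(288/7)
  +(−1)^0/∏(0,3,0,1,0,2)! = 1/12  (running 1/12)
⟨..|..⟩ = √(288/7)·(1/12) = +0.534522

+√(2/7) ≈ +0.534522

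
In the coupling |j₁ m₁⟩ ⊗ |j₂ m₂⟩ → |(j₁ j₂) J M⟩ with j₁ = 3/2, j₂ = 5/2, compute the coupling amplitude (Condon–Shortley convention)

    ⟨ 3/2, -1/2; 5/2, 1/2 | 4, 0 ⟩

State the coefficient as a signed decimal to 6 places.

j₁+j₂−J=0  J+j₁−j₂=3  J−j₁+j₂=5  j₁+j₂+J+1=9
(j₁±m₁, j₂±m₂, J±M) = (1,2,3,2,4,4)
P² = 1728/7
sum k=0..0:
  [0] +1/24 = 1/24
S = 1/24
C² = P²·S² = 3/7 ; C = +0.654654

+0.654654  (= +√(3/7))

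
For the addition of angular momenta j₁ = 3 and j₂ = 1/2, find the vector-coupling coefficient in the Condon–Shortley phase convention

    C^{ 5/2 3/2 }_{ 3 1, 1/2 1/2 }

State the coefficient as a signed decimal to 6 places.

√[6·1!5!0!/7! · 4!2!1!0!4!1!] = √(1152/7)
  +(−1)^1/∏(1,0,1,0,4,0)! = -1/24  (running -1/24)
⟨..|..⟩ = √(1152/7)·(-1/24) = -0.534522

-0.534522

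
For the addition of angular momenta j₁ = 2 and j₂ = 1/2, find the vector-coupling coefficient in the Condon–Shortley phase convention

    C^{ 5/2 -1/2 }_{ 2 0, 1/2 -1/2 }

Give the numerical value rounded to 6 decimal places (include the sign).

+√(3/5) = +0.774597

j₁+j₂−J=0  J+j₁−j₂=4  J−j₁+j₂=1  j₁+j₂+J+1=6
(j₁±m₁, j₂±m₂, J±M) = (2,2,0,1,2,3)
P² = 48/5
sum k=0..0:
  [0] +1/4 = 1/4
S = 1/4
C² = P²·S² = 3/5 ; C = +0.774597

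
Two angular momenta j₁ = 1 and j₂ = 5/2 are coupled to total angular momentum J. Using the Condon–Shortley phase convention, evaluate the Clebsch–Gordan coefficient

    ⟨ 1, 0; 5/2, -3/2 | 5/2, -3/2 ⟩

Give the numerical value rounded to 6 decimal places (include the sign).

√[6·1!1!4!/7! · 1!1!1!4!1!4!] = √(576/35)
  +(−1)^0/∏(0,1,1,1,0,3)! = 1/6  (running 1/6)
  +(−1)^1/∏(1,0,0,0,1,4)! = -1/24  (running 1/8)
⟨..|..⟩ = √(576/35)·(1/8) = +0.507093

+√(9/35) = +0.507093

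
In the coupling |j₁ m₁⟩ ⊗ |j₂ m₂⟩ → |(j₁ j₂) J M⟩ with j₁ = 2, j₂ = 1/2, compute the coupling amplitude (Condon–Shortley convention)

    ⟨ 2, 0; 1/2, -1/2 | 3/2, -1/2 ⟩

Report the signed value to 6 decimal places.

triangle: 1!·3!·0!/5! = 6/120
(j±m)!: 2!·2!·0!·1!·1!·2! = 8
prefactor² = (2J+1)·Δ·N² = 8/5
  k=0: +1/(0!·1!·2!·0!·1!·0!) = 1/2
Σ = 1/2  ⇒  CG² = 8/5·1/2² = 2/5
CG = +√(2/5) = +0.632456

+√(2/5) = +0.632456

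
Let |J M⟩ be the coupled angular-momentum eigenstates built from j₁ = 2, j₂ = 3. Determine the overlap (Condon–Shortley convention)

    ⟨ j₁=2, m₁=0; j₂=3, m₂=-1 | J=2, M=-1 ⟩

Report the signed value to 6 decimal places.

√[5·3!1!3!/8! · 2!2!2!4!1!3!] = √(36/7)
  +(−1)^1/∏(1,2,1,1,0,2)! = -1/4  (running -1/4)
  +(−1)^2/∏(2,1,0,0,1,3)! = 1/12  (running -1/6)
⟨..|..⟩ = √(36/7)·(-1/6) = -0.377964

-0.377964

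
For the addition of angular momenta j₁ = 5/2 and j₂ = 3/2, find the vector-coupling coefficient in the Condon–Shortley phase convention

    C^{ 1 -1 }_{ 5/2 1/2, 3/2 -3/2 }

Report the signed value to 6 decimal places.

+0.223607

√[3·3!2!0!/6! · 3!2!0!3!0!2!] = √(36/5)
  +(−1)^0/∏(0,3,2,0,0,0)! = 1/12  (running 1/12)
⟨..|..⟩ = √(36/5)·(1/12) = +0.223607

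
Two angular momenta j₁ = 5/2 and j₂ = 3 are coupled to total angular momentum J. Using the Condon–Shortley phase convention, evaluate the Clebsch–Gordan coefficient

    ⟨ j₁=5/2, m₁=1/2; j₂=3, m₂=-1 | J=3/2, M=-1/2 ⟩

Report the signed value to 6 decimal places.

j₁+j₂−J=4  J+j₁−j₂=1  J−j₁+j₂=2  j₁+j₂+J+1=8
(j₁±m₁, j₂±m₂, J±M) = (3,2,2,4,1,2)
P² = 192/35
sum k=1..2:
  [1] −1/6 = -1/6
  [2] +1/8 = 1/8
S = -1/24
C² = P²·S² = 1/105 ; C = -0.097590

−√(1/105) ≈ -0.097590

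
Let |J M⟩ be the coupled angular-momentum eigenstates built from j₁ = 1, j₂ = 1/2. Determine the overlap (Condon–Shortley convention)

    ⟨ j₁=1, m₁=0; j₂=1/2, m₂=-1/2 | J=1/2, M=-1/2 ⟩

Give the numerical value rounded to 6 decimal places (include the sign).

√[2·1!1!0!/3! · 1!1!0!1!0!1!] = √(1/3)
  +(−1)^0/∏(0,1,1,0,0,0)! = 1  (running 1)
⟨..|..⟩ = √(1/3)·(1) = +0.577350

+√(1/3) = +0.577350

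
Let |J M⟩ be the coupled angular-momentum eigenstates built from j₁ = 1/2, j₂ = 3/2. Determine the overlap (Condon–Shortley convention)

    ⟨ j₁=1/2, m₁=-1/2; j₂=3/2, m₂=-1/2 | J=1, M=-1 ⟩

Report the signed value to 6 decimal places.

√[3·1!0!2!/4! · 0!1!1!2!0!2!] = √(1)
  +(−1)^1/∏(1,0,0,0,0,2)! = -1/2  (running -1/2)
⟨..|..⟩ = √(1)·(-1/2) = -0.500000

-0.500000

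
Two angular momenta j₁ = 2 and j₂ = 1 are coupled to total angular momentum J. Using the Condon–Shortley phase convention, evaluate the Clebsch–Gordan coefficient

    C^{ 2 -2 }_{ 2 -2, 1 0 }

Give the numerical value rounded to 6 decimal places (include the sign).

√[5·1!3!1!/6! · 0!4!1!1!0!4!] = √(24)
  +(−1)^1/∏(1,0,3,0,0,1)! = -1/6  (running -1/6)
⟨..|..⟩ = √(24)·(-1/6) = -0.816497

−√(2/3) ≈ -0.816497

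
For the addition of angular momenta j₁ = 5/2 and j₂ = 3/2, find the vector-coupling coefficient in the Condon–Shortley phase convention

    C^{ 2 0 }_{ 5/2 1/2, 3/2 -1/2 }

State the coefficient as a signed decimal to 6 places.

-0.267261

j₁+j₂−J=2  J+j₁−j₂=3  J−j₁+j₂=1  j₁+j₂+J+1=7
(j₁±m₁, j₂±m₂, J±M) = (3,2,1,2,2,2)
P² = 8/7
sum k=0..1:
  [0] +1/4 = 1/4
  [1] −1/2 = -1/2
S = -1/4
C² = P²·S² = 1/14 ; C = -0.267261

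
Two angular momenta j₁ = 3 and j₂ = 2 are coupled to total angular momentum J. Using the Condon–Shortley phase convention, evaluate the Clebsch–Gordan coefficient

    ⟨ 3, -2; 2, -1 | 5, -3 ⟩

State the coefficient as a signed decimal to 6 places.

j₁+j₂−J=0  J+j₁−j₂=6  J−j₁+j₂=4  j₁+j₂+J+1=11
(j₁±m₁, j₂±m₂, J±M) = (1,5,1,3,2,8)
P² = 276480
sum k=0..0:
  [0] +1/720 = 1/720
S = 1/720
C² = P²·S² = 8/15 ; C = +0.730297

+√(8/15) = +0.730297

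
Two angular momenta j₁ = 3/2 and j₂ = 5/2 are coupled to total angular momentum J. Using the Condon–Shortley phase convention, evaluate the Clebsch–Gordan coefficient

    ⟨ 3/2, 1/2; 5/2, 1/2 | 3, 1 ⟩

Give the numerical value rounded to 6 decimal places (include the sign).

√[7·1!2!4!/8! · 2!1!3!2!4!2!] = √(48/5)
  +(−1)^0/∏(0,1,1,3,1,1)! = 1/6  (running 1/6)
  +(−1)^1/∏(1,0,0,2,2,2)! = -1/8  (running 1/24)
⟨..|..⟩ = √(48/5)·(1/24) = +0.129099

+√(1/60) = +0.129099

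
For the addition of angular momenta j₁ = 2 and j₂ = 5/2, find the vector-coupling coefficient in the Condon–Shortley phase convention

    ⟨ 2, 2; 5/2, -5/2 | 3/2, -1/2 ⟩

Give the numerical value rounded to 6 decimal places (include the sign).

+0.617213  (= +√(8/21))

triangle: 3!·1!·2!/7! = 12/5040
(j±m)!: 4!·0!·0!·5!·1!·2! = 5760
prefactor² = (2J+1)·Δ·N² = 384/7
  k=0: +1/(0!·3!·0!·0!·1!·2!) = 1/12
Σ = 1/12  ⇒  CG² = 384/7·1/12² = 8/21
CG = +√(8/21) = +0.617213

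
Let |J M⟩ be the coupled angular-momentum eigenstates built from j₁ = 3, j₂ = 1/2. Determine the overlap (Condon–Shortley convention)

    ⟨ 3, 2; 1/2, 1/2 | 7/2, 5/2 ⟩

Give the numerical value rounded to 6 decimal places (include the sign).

j₁+j₂−J=0  J+j₁−j₂=6  J−j₁+j₂=1  j₁+j₂+J+1=8
(j₁±m₁, j₂±m₂, J±M) = (5,1,1,0,6,1)
P² = 86400/7
sum k=0..0:
  [0] +1/120 = 1/120
S = 1/120
C² = P²·S² = 6/7 ; C = +0.925820

+√(6/7) = +0.925820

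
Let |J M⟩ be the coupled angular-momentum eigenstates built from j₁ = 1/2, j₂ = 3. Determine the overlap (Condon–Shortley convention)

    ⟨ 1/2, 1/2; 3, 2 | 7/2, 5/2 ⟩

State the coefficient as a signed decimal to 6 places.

j₁+j₂−J=0  J+j₁−j₂=1  J−j₁+j₂=6  j₁+j₂+J+1=8
(j₁±m₁, j₂±m₂, J±M) = (1,0,5,1,6,1)
P² = 86400/7
sum k=0..0:
  [0] +1/120 = 1/120
S = 1/120
C² = P²·S² = 6/7 ; C = +0.925820

+0.925820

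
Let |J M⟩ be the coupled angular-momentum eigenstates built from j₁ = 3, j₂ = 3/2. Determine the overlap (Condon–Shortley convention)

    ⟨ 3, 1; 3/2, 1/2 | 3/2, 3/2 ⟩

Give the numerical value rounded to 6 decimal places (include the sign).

+√(4/35) = +0.338062

j₁+j₂−J=3  J+j₁−j₂=3  J−j₁+j₂=0  j₁+j₂+J+1=7
(j₁±m₁, j₂±m₂, J±M) = (4,2,2,1,3,0)
P² = 576/35
sum k=2..2:
  [2] +1/12 = 1/12
S = 1/12
C² = P²·S² = 4/35 ; C = +0.338062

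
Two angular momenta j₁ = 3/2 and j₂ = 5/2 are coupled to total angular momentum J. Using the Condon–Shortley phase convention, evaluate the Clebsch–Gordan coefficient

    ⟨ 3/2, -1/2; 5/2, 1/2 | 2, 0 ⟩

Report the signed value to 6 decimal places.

√[5·2!1!3!/7! · 1!2!3!2!2!2!] = √(8/7)
  +(−1)^1/∏(1,1,1,2,0,1)! = -1/2  (running -1/2)
  +(−1)^2/∏(2,0,0,1,1,2)! = 1/4  (running -1/4)
⟨..|..⟩ = √(8/7)·(-1/4) = -0.267261

-0.267261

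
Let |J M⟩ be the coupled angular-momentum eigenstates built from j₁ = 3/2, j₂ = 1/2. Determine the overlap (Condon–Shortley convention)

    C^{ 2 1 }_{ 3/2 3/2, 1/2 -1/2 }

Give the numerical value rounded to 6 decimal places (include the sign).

+0.500000  (= +√(1/4))

j₁+j₂−J=0  J+j₁−j₂=3  J−j₁+j₂=1  j₁+j₂+J+1=5
(j₁±m₁, j₂±m₂, J±M) = (3,0,0,1,3,1)
P² = 9
sum k=0..0:
  [0] +1/6 = 1/6
S = 1/6
C² = P²·S² = 1/4 ; C = +0.500000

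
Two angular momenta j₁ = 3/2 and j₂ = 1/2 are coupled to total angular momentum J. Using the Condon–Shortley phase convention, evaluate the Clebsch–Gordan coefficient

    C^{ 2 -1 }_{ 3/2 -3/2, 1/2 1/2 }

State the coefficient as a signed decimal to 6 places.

triangle: 0!×3!×1!/5! = 6/120
(j±m)!: 0!×3!×1!×0!×1!×3! = 36
prefactor² = (2J+1)×Δ×N² = 9
  k=0: +1/(0!×0!×3!×1!×0!×0!) = 1/6
Σ = 1/6  ⇒  CG² = 9×1/6² = 1/4
CG = +√(1/4) = +0.500000

+0.500000  (= +√(1/4))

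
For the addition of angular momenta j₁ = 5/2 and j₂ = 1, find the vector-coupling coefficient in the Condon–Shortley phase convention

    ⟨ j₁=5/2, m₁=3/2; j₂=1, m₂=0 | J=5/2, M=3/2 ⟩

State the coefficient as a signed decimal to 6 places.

+0.507093

j₁+j₂−J=1  J+j₁−j₂=4  J−j₁+j₂=1  j₁+j₂+J+1=7
(j₁±m₁, j₂±m₂, J±M) = (4,1,1,1,4,1)
P² = 576/35
sum k=0..1:
  [0] +1/6 = 1/6
  [1] −1/24 = -1/24
S = 1/8
C² = P²·S² = 9/35 ; C = +0.507093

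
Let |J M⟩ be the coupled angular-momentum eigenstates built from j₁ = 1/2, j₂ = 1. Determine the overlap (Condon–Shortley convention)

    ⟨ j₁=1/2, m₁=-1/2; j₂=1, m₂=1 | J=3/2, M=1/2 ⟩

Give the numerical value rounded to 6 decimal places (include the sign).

+√(1/3) ≈ +0.577350

triangle: 0!*1!*2!/4! = 2/24
(j±m)!: 0!*1!*2!*0!*2!*1! = 4
prefactor² = (2J+1)*Δ*N² = 4/3
  k=0: +1/(0!*0!*1!*2!*0!*0!) = 1/2
Σ = 1/2  ⇒  CG² = 4/3*1/2² = 1/3
CG = +√(1/3) = +0.577350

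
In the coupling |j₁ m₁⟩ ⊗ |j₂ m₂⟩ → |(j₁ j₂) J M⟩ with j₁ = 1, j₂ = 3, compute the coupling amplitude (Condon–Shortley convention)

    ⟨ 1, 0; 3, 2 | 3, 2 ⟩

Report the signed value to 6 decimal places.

triangle: 1!*1!*5!/8! = 120/40320
(j±m)!: 1!*1!*5!*1!*5!*1! = 14400
prefactor² = (2J+1)*Δ*N² = 300
  k=0: +1/(0!*1!*1!*5!*0!*0!) = 1/120
  k=1: −1/(1!*0!*0!*4!*1!*1!) = -1/24
Σ = -1/30  ⇒  CG² = 300*(-1/30)² = 1/3
CG = −√(1/3) = -0.577350

−√(1/3) ≈ -0.577350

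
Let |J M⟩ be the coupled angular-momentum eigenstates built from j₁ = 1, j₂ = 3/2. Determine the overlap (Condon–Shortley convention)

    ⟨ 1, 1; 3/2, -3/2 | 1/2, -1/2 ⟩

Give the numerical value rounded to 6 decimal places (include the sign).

+√(1/2) ≈ +0.707107

√[2·2!0!1!/4! · 2!0!0!3!0!1!] = √(2)
  +(−1)^0/∏(0,2,0,0,0,1)! = 1/2  (running 1/2)
⟨..|..⟩ = √(2)·(1/2) = +0.707107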